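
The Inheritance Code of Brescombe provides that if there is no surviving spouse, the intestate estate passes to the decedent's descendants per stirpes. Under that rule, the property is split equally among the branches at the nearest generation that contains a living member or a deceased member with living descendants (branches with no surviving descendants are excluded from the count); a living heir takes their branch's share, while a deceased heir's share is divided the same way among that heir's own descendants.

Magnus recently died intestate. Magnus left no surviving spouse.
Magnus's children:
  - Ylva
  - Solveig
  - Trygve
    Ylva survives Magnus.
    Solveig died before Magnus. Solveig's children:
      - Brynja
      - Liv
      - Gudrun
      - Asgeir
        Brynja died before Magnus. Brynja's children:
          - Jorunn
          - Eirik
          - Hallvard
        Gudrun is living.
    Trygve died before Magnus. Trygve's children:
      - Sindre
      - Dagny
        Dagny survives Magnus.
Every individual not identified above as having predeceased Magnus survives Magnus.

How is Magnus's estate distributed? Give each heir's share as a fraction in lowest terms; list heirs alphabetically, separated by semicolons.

There is no surviving spouse, so the entire estate passes to Magnus's descendants per stirpes.
The estate is divided into 3 equal shares of 1/3 among Ylva, Solveig, Trygve.
Ylva is living and takes 1/3.
Solveig predeceased; the 1/3 allotted to Solveig's branch passes to Solveig's issue by representation.
The 1/3 is divided into 4 equal shares of 1/12 among Brynja, Liv, Gudrun, Asgeir.
Brynja predeceased; the 1/12 allotted to Brynja's branch passes to Brynja's issue by representation.
The 1/12 is divided into 3 equal shares of 1/36 among Jorunn, Eirik, Hallvard.
Jorunn is living and takes 1/36.
Eirik is living and takes 1/36.
Hallvard is living and takes 1/36.
Liv is living and takes 1/12.
Gudrun is living and takes 1/12.
Asgeir is living and takes 1/12.
Trygve predeceased; the 1/3 allotted to Trygve's branch passes to Trygve's issue by representation.
The 1/3 is divided into 2 equal shares of 1/6 among Sindre, Dagny.
Sindre is living and takes 1/6.
Dagny is living and takes 1/6.

Asgeir 1/12; Dagny 1/6; Eirik 1/36; Gudrun 1/12; Hallvard 1/36; Jorunn 1/36; Liv 1/12; Sindre 1/6; Ylva 1/3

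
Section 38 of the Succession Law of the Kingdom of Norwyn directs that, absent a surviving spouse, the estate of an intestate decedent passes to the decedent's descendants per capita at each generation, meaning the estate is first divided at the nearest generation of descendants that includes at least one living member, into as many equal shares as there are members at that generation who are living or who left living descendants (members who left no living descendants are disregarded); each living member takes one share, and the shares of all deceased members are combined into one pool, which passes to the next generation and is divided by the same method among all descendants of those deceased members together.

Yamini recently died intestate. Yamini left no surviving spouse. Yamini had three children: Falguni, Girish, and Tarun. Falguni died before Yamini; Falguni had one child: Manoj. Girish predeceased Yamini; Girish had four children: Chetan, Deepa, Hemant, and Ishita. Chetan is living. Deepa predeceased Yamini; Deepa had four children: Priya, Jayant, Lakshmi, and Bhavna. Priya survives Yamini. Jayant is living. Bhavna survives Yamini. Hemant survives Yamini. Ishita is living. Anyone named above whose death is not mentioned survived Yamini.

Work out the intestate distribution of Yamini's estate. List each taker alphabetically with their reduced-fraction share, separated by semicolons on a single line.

There is no surviving spouse, so the entire estate passes to Yamini's descendants per capita at each generation.
At generation 1 (Falguni, Girish, Tarun) there are 3 shares of (1)/3 = 1/3 each.
Living: Tarun — each takes 1/3.
Deceased: Falguni and Girish. Their combined 2/3 is pooled and carried to generation 2.
At generation 2 (Manoj, Chetan, Deepa, Hemant, Ishita) there are 5 shares of (2/3)/5 = 2/15 each.
Living: Manoj, Chetan, Hemant, and Ishita — each takes 2/15.
Deceased: Deepa. That 2/15 share is carried to generation 3.
At generation 3 (Priya, Jayant, Lakshmi, Bhavna) there are 4 shares of (2/15)/4 = 1/30 each.
Living: Priya, Jayant, Lakshmi, and Bhavna — each takes 1/30.

Bhavna 1/30; Chetan 2/15; Hemant 2/15; Ishita 2/15; Jayant 1/30; Lakshmi 1/30; Manoj 2/15; Priya 1/30; Tarun 1/3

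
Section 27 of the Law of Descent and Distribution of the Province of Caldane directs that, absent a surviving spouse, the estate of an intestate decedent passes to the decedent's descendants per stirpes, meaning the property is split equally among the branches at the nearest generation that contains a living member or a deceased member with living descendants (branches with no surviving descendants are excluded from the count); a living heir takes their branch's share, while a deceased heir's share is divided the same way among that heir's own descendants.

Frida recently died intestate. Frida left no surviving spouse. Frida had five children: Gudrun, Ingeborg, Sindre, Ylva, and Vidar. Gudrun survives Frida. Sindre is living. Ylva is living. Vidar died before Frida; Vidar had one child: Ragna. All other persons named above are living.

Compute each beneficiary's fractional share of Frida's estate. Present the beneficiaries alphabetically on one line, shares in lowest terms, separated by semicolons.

Gudrun 1/5; Ingeborg 1/5; Ragna 1/5; Sindre 1/5; Ylva 1/5

There is no surviving spouse, so the entire estate passes to Frida's descendants per stirpes.
The estate is divided into 5 equal shares of 1/5 among Gudrun, Ingeborg, Sindre, Ylva, Vidar.
Gudrun is living and takes 1/5.
Ingeborg is living and takes 1/5.
Sindre is living and takes 1/5.
Ylva is living and takes 1/5.
Vidar predeceased; the 1/5 allotted to Vidar's branch passes to Vidar's issue by representation.
Ragna is the sole taker at this level and receives the full 1/5.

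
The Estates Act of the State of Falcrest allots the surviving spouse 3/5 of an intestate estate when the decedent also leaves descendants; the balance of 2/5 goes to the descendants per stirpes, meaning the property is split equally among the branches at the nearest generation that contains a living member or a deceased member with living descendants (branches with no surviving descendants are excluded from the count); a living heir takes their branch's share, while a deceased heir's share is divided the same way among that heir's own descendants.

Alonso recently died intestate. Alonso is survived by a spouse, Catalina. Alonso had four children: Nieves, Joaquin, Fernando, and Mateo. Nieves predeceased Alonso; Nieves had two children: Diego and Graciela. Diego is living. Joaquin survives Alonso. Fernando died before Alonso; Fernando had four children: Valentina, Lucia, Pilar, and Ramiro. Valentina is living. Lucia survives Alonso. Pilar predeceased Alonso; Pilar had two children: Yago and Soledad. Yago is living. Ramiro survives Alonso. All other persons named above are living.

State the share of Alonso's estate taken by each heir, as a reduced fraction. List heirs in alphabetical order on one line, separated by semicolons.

Catalina, as surviving spouse, takes 3/5.
The remaining 2/5 passes to Alonso's descendants per stirpes.
The 2/5 is divided into 4 equal shares of 1/10 among Nieves, Joaquin, Fernando, Mateo.
Nieves predeceased; the 1/10 allotted to Nieves's branch passes to Nieves's issue by representation.
The 1/10 is divided into 2 equal shares of 1/20 among Diego, Graciela.
Diego is living and takes 1/20.
Graciela is living and takes 1/20.
Joaquin is living and takes 1/10.
Fernando predeceased; the 1/10 allotted to Fernando's branch passes to Fernando's issue by representation.
The 1/10 is divided into 4 equal shares of 1/40 among Valentina, Lucia, Pilar, Ramiro.
Valentina is living and takes 1/40.
Lucia is living and takes 1/40.
Pilar predeceased; the 1/40 allotted to Pilar's branch passes to Pilar's issue by representation.
The 1/40 is divided into 2 equal shares of 1/80 among Yago, Soledad.
Yago is living and takes 1/80.
Soledad is living and takes 1/80.
Ramiro is living and takes 1/40.
Mateo is living and takes 1/10.

Catalina 3/5; Diego 1/20; Graciela 1/20; Joaquin 1/10; Lucia 1/40; Mateo 1/10; Ramiro 1/40; Soledad 1/80; Valentina 1/40; Yago 1/80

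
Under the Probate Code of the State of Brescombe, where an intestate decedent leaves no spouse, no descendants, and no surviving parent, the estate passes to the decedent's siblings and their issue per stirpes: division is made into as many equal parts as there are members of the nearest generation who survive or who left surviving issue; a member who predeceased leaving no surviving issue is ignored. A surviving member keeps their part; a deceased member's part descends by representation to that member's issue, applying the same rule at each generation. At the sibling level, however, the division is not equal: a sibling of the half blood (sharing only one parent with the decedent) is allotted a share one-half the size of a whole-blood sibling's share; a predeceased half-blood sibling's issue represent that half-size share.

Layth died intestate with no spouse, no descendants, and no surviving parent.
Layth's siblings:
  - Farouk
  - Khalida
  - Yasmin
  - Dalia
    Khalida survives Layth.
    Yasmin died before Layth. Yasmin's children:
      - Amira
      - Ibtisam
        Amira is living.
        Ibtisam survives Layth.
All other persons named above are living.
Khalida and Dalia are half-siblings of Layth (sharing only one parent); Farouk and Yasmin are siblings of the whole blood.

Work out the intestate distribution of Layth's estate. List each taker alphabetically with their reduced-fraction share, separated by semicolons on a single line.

No spouse, descendants, or parent survives, so the estate passes to Layth's siblings per stirpes.
Half-blood siblings count for one-half the weight of whole-blood siblings at the initial division.
Dividing 1 in proportion to weights (total weight 3): Farouk (weight 1) → 1/3; Khalida (weight 1/2) → 1/6; Yasmin (weight 1) → 1/3; Dalia (weight 1/2) → 1/6.
Farouk is living and takes 1/3.
Khalida is living and takes 1/6.
Yasmin predeceased; the 1/3 allotted to Yasmin's branch passes to Yasmin's issue by representation.
The 1/3 is divided into 2 equal shares of 1/6 among Amira, Ibtisam.
Amira is living and takes 1/6.
Ibtisam is living and takes 1/6.
Dalia is living and takes 1/6.

Amira 1/6; Dalia 1/6; Farouk 1/3; Ibtisam 1/6; Khalida 1/6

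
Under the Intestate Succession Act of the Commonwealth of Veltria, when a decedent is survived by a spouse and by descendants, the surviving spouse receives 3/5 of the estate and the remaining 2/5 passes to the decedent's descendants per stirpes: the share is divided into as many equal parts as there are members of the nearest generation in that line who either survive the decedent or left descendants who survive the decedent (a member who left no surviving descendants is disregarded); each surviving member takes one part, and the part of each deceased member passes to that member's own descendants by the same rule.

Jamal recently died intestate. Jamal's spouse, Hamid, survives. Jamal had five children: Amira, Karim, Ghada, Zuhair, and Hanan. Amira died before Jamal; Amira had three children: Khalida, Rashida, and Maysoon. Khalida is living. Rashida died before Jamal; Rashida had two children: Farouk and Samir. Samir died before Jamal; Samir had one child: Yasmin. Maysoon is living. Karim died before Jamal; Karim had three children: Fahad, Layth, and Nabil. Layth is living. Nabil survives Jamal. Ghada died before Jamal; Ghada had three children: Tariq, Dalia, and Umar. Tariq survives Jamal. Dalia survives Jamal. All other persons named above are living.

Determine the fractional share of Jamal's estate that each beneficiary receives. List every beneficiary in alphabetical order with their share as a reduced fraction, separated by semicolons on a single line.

Dalia 2/75; Fahad 2/75; Farouk 1/75; Hamid 3/5; Hanan 2/25; Khalida 2/75; Layth 2/75; Maysoon 2/75; Nabil 2/75; Tariq 2/75; Umar 2/75; Yasmin 1/75; Zuhair 2/25

Hamid, as surviving spouse, takes 3/5.
The remaining 2/5 passes to Jamal's descendants per stirpes.
The 2/5 is divided into 5 equal shares of 2/25 among Amira, Karim, Ghada, Zuhair, Hanan.
Amira predeceased; the 2/25 allotted to Amira's branch passes to Amira's issue by representation.
The 2/25 is divided into 3 equal shares of 2/75 among Khalida, Rashida, Maysoon.
Khalida is living and takes 2/75.
Rashida predeceased; the 2/75 allotted to Rashida's branch passes to Rashida's issue by representation.
The 2/75 is divided into 2 equal shares of 1/75 among Farouk, Samir.
Farouk is living and takes 1/75.
Samir predeceased; the 1/75 allotted to Samir's branch passes to Samir's issue by representation.
Yasmin is the sole taker at this level and receives the full 1/75.
Maysoon is living and takes 2/75.
Karim predeceased; the 2/25 allotted to Karim's branch passes to Karim's issue by representation.
The 2/25 is divided into 3 equal shares of 2/75 among Fahad, Layth, Nabil.
Fahad is living and takes 2/75.
Layth is living and takes 2/75.
Nabil is living and takes 2/75.
Ghada predeceased; the 2/25 allotted to Ghada's branch passes to Ghada's issue by representation.
The 2/25 is divided into 3 equal shares of 2/75 among Tariq, Dalia, Umar.
Tariq is living and takes 2/75.
Dalia is living and takes 2/75.
Umar is living and takes 2/75.
Zuhair is living and takes 2/25.
Hanan is living and takes 2/25.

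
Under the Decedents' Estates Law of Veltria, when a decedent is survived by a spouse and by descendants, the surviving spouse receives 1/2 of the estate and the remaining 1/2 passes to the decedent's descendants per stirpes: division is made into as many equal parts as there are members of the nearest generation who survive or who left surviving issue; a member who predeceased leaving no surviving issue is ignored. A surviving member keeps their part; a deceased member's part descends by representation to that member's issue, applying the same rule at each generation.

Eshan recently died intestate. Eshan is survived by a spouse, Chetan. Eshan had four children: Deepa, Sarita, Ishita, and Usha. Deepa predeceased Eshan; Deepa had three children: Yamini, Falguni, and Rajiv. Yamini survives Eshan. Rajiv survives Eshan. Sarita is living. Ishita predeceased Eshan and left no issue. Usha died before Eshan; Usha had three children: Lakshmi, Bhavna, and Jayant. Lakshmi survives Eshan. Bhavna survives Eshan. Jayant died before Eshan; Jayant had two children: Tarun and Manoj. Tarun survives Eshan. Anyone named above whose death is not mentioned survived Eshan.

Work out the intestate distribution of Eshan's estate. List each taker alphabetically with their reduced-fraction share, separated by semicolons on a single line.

Chetan, as surviving spouse, takes 1/2.
The remaining 1/2 passes to Eshan's descendants per stirpes.
Ishita left no surviving issue, so that branch lapses and is disregarded.
The 1/2 is divided into 3 equal shares of 1/6 among Deepa, Sarita, Usha.
Deepa predeceased; the 1/6 allotted to Deepa's branch passes to Deepa's issue by representation.
The 1/6 is divided into 3 equal shares of 1/18 among Yamini, Falguni, Rajiv.
Yamini is living and takes 1/18.
Falguni is living and takes 1/18.
Rajiv is living and takes 1/18.
Sarita is living and takes 1/6.
Usha predeceased; the 1/6 allotted to Usha's branch passes to Usha's issue by representation.
The 1/6 is divided into 3 equal shares of 1/18 among Lakshmi, Bhavna, Jayant.
Lakshmi is living and takes 1/18.
Bhavna is living and takes 1/18.
Jayant predeceased; the 1/18 allotted to Jayant's branch passes to Jayant's issue by representation.
The 1/18 is divided into 2 equal shares of 1/36 among Tarun, Manoj.
Tarun is living and takes 1/36.
Manoj is living and takes 1/36.

Bhavna 1/18; Chetan 1/2; Falguni 1/18; Lakshmi 1/18; Manoj 1/36; Rajiv 1/18; Sarita 1/6; Tarun 1/36; Yamini 1/18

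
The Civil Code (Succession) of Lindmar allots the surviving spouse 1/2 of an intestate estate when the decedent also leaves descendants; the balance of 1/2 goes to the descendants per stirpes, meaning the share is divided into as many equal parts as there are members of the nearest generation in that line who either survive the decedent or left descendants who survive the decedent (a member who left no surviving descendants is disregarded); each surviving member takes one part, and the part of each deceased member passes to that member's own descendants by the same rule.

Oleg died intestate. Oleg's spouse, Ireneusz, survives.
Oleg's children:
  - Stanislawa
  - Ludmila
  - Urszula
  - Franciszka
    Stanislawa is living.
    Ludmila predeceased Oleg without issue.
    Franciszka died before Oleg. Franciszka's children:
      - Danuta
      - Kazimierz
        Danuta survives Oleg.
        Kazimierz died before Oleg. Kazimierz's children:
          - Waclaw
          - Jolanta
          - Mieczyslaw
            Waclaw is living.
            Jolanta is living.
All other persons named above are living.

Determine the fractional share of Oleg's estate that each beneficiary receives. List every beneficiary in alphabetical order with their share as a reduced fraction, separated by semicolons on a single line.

Danuta 1/12; Ireneusz 1/2; Jolanta 1/36; Mieczyslaw 1/36; Stanislawa 1/6; Urszula 1/6; Waclaw 1/36

Ireneusz, as surviving spouse, takes 1/2.
The remaining 1/2 passes to Oleg's descendants per stirpes.
Ludmila left no surviving issue, so that branch lapses and is disregarded.
The 1/2 is divided into 3 equal shares of 1/6 among Stanislawa, Urszula, Franciszka.
Stanislawa is living and takes 1/6.
Urszula is living and takes 1/6.
Franciszka predeceased; the 1/6 allotted to Franciszka's branch passes to Franciszka's issue by representation.
The 1/6 is divided into 2 equal shares of 1/12 among Danuta, Kazimierz.
Danuta is living and takes 1/12.
Kazimierz predeceased; the 1/12 allotted to Kazimierz's branch passes to Kazimierz's issue by representation.
The 1/12 is divided into 3 equal shares of 1/36 among Waclaw, Jolanta, Mieczyslaw.
Waclaw is living and takes 1/36.
Jolanta is living and takes 1/36.
Mieczyslaw is living and takes 1/36.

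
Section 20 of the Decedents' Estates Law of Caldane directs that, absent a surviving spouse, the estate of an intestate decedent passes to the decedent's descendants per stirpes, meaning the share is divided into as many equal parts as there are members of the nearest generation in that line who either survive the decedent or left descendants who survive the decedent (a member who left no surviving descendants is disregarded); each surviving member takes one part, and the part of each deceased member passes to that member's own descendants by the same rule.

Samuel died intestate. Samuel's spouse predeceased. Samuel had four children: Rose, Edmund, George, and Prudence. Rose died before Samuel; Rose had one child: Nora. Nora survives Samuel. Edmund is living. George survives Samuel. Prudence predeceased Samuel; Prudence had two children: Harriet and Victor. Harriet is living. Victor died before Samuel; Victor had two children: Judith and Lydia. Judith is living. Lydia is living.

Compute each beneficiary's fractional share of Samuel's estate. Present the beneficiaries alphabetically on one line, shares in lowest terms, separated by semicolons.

Edmund 1/4; George 1/4; Harriet 1/8; Judith 1/16; Lydia 1/16; Nora 1/4

There is no surviving spouse, so the entire estate passes to Samuel's descendants per stirpes.
The estate is divided into 4 equal shares of 1/4 among Rose, Edmund, George, Prudence.
Rose predeceased; the 1/4 allotted to Rose's branch passes to Rose's issue by representation.
Nora is the sole taker at this level and receives the full 1/4.
Edmund is living and takes 1/4.
George is living and takes 1/4.
Prudence predeceased; the 1/4 allotted to Prudence's branch passes to Prudence's issue by representation.
The 1/4 is divided into 2 equal shares of 1/8 among Harriet, Victor.
Harriet is living and takes 1/8.
Victor predeceased; the 1/8 allotted to Victor's branch passes to Victor's issue by representation.
The 1/8 is divided into 2 equal shares of 1/16 among Judith, Lydia.
Judith is living and takes 1/16.
Lydia is living and takes 1/16.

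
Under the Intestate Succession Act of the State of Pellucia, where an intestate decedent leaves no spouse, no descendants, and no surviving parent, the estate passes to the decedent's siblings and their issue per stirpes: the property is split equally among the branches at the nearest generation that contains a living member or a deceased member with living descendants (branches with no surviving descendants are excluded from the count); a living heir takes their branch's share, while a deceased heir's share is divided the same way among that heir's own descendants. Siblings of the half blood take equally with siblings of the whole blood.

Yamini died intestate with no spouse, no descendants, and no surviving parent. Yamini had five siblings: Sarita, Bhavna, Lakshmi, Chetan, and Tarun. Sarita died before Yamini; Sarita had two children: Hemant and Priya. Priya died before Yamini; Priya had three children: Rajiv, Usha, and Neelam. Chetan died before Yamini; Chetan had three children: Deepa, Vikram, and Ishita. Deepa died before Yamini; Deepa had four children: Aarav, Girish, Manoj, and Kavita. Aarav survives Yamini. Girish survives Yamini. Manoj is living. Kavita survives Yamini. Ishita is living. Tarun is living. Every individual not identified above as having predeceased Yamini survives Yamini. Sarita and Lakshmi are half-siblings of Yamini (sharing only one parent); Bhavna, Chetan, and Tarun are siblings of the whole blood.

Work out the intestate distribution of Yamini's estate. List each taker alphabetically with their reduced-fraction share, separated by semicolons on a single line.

No spouse, descendants, or parent survives, so the estate passes to Yamini's siblings per stirpes.
Half-blood and whole-blood siblings take equally under the stated rule.
The estate is divided into 5 equal shares of 1/5 among Sarita, Bhavna, Lakshmi, Chetan, Tarun.
Sarita predeceased; the 1/5 allotted to Sarita's branch passes to Sarita's issue by representation.
The 1/5 is divided into 2 equal shares of 1/10 among Hemant, Priya.
Hemant is living and takes 1/10.
Priya predeceased; the 1/10 allotted to Priya's branch passes to Priya's issue by representation.
The 1/10 is divided into 3 equal shares of 1/30 among Rajiv, Usha, Neelam.
Rajiv is living and takes 1/30.
Usha is living and takes 1/30.
Neelam is living and takes 1/30.
Bhavna is living and takes 1/5.
Lakshmi is living and takes 1/5.
Chetan predeceased; the 1/5 allotted to Chetan's branch passes to Chetan's issue by representation.
The 1/5 is divided into 3 equal shares of 1/15 among Deepa, Vikram, Ishita.
Deepa predeceased; the 1/15 allotted to Deepa's branch passes to Deepa's issue by representation.
The 1/15 is divided into 4 equal shares of 1/60 among Aarav, Girish, Manoj, Kavita.
Aarav is living and takes 1/60.
Girish is living and takes 1/60.
Manoj is living and takes 1/60.
Kavita is living and takes 1/60.
Vikram is living and takes 1/15.
Ishita is living and takes 1/15.
Tarun is living and takes 1/5.

Aarav 1/60; Bhavna 1/5; Girish 1/60; Hemant 1/10; Ishita 1/15; Kavita 1/60; Lakshmi 1/5; Manoj 1/60; Neelam 1/30; Rajiv 1/30; Tarun 1/5; Usha 1/30; Vikram 1/15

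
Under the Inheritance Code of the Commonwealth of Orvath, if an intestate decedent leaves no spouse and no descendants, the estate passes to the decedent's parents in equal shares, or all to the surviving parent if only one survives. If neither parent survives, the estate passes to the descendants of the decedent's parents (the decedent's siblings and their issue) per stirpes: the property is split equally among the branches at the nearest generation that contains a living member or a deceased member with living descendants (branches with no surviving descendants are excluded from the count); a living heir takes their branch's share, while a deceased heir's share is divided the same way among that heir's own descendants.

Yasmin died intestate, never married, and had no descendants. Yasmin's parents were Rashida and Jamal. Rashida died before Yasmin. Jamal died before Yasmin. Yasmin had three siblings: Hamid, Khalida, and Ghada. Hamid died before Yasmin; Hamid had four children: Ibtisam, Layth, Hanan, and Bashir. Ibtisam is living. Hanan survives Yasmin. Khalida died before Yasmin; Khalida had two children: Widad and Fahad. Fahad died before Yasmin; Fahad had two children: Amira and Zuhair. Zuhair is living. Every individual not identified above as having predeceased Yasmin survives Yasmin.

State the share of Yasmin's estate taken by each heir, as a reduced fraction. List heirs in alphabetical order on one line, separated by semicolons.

Amira 1/12; Bashir 1/12; Ghada 1/3; Hanan 1/12; Ibtisam 1/12; Layth 1/12; Widad 1/6; Zuhair 1/12

Neither parent survives and there are no descendants, so the estate passes to Yasmin's siblings and their issue per stirpes.
The estate is divided into 3 equal shares of 1/3 among Hamid, Khalida, Ghada.
Hamid predeceased; the 1/3 allotted to Hamid's branch passes to Hamid's issue by representation.
The 1/3 is divided into 4 equal shares of 1/12 among Ibtisam, Layth, Hanan, Bashir.
Ibtisam is living and takes 1/12.
Layth is living and takes 1/12.
Hanan is living and takes 1/12.
Bashir is living and takes 1/12.
Khalida predeceased; the 1/3 allotted to Khalida's branch passes to Khalida's issue by representation.
The 1/3 is divided into 2 equal shares of 1/6 among Widad, Fahad.
Widad is living and takes 1/6.
Fahad predeceased; the 1/6 allotted to Fahad's branch passes to Fahad's issue by representation.
The 1/6 is divided into 2 equal shares of 1/12 among Amira, Zuhair.
Amira is living and takes 1/12.
Zuhair is living and takes 1/12.
Ghada is living and takes 1/3.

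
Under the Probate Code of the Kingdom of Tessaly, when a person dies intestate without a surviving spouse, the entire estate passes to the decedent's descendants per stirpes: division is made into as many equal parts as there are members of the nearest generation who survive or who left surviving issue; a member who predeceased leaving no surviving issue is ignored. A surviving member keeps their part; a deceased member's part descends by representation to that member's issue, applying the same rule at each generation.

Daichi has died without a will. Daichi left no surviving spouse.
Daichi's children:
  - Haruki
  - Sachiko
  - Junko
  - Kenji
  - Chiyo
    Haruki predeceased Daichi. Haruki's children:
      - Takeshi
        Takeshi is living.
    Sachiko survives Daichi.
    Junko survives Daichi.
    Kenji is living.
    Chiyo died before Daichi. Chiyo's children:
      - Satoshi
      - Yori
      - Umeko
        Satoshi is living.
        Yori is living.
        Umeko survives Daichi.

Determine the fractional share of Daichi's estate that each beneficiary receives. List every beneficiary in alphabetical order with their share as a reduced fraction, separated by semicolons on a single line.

There is no surviving spouse, so the entire estate passes to Daichi's descendants per stirpes.
The estate is divided into 5 equal shares of 1/5 among Haruki, Sachiko, Junko, Kenji, Chiyo.
Haruki predeceased; the 1/5 allotted to Haruki's branch passes to Haruki's issue by representation.
Takeshi is the sole taker at this level and receives the full 1/5.
Sachiko is living and takes 1/5.
Junko is living and takes 1/5.
Kenji is living and takes 1/5.
Chiyo predeceased; the 1/5 allotted to Chiyo's branch passes to Chiyo's issue by representation.
The 1/5 is divided into 3 equal shares of 1/15 among Satoshi, Yori, Umeko.
Satoshi is living and takes 1/15.
Yori is living and takes 1/15.
Umeko is living and takes 1/15.

Junko 1/5; Kenji 1/5; Sachiko 1/5; Satoshi 1/15; Takeshi 1/5; Umeko 1/15; Yori 1/15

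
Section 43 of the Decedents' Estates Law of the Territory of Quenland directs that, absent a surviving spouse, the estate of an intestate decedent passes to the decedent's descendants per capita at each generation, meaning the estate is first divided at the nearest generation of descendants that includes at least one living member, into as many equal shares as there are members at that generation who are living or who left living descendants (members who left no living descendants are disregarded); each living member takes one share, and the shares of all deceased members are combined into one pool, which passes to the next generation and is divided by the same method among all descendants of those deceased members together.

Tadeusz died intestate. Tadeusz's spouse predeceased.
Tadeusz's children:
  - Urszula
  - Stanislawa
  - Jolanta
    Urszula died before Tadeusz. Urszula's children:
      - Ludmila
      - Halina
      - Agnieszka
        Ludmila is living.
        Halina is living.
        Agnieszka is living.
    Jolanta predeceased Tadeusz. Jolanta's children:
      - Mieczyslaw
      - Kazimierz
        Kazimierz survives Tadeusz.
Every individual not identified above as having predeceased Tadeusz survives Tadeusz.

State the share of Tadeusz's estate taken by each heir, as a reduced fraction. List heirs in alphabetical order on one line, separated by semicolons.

Agnieszka 2/15; Halina 2/15; Kazimierz 2/15; Ludmila 2/15; Mieczyslaw 2/15; Stanislawa 1/3

There is no surviving spouse, so the entire estate passes to Tadeusz's descendants per capita at each generation.
At generation 1 (Urszula, Stanislawa, Jolanta) there are 3 shares of (1)/3 = 1/3 each.
Living: Stanislawa — each takes 1/3.
Deceased: Urszula and Jolanta. Their combined 2/3 is pooled and carried to generation 2.
At generation 2 (Ludmila, Halina, Agnieszka, Mieczyslaw, Kazimierz) there are 5 shares of (2/3)/5 = 2/15 each.
Living: Ludmila, Halina, Agnieszka, Mieczyslaw, and Kazimierz — each takes 2/15.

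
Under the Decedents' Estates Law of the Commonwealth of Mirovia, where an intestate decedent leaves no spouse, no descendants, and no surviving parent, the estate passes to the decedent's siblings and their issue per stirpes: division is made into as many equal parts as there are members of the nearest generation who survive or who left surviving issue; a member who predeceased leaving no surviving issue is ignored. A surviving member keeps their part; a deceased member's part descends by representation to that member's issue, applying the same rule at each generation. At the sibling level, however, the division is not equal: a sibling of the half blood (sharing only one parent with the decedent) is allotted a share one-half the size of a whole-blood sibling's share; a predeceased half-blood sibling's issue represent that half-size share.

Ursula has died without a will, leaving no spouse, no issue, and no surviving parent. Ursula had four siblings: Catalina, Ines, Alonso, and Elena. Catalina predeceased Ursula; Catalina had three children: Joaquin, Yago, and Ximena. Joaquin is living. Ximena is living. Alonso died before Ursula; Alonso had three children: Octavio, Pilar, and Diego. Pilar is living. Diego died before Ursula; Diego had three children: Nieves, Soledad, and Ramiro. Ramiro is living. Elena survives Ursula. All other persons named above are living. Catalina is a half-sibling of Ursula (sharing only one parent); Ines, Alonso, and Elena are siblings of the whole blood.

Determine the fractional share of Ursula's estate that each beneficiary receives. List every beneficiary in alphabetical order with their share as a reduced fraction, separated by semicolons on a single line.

Elena 2/7; Ines 2/7; Joaquin 1/21; Nieves 2/63; Octavio 2/21; Pilar 2/21; Ramiro 2/63; Soledad 2/63; Ximena 1/21; Yago 1/21

No spouse, descendants, or parent survives, so the estate passes to Ursula's siblings per stirpes.
Half-blood siblings count for one-half the weight of whole-blood siblings at the initial division.
Dividing 1 in proportion to weights (total weight 7/2): Catalina (weight 1/2) → 1/7; Ines (weight 1) → 2/7; Alonso (weight 1) → 2/7; Elena (weight 1) → 2/7.
Catalina predeceased; the 1/7 allotted to Catalina's branch passes to Catalina's issue by representation.
The 1/7 is divided into 3 equal shares of 1/21 among Joaquin, Yago, Ximena.
Joaquin is living and takes 1/21.
Yago is living and takes 1/21.
Ximena is living and takes 1/21.
Ines is living and takes 2/7.
Alonso predeceased; the 2/7 allotted to Alonso's branch passes to Alonso's issue by representation.
The 2/7 is divided into 3 equal shares of 2/21 among Octavio, Pilar, Diego.
Octavio is living and takes 2/21.
Pilar is living and takes 2/21.
Diego predeceased; the 2/21 allotted to Diego's branch passes to Diego's issue by representation.
The 2/21 is divided into 3 equal shares of 2/63 among Nieves, Soledad, Ramiro.
Nieves is living and takes 2/63.
Soledad is living and takes 2/63.
Ramiro is living and takes 2/63.
Elena is living and takes 2/7.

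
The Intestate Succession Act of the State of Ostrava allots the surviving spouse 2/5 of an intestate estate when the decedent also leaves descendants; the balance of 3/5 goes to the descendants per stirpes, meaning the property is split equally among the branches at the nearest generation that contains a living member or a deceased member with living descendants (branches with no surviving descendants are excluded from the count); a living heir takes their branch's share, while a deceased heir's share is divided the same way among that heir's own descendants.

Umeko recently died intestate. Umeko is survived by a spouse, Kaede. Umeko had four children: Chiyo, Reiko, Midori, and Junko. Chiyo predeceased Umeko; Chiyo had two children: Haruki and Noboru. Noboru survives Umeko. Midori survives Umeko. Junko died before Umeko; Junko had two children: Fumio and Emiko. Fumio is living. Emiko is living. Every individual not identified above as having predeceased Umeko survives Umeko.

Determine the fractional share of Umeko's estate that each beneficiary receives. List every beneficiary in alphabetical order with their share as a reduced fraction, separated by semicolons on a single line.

Emiko 3/40; Fumio 3/40; Haruki 3/40; Kaede 2/5; Midori 3/20; Noboru 3/40; Reiko 3/20

Kaede, as surviving spouse, takes 2/5.
The remaining 3/5 passes to Umeko's descendants per stirpes.
The 3/5 is divided into 4 equal shares of 3/20 among Chiyo, Reiko, Midori, Junko.
Chiyo predeceased; the 3/20 allotted to Chiyo's branch passes to Chiyo's issue by representation.
The 3/20 is divided into 2 equal shares of 3/40 among Haruki, Noboru.
Haruki is living and takes 3/40.
Noboru is living and takes 3/40.
Reiko is living and takes 3/20.
Midori is living and takes 3/20.
Junko predeceased; the 3/20 allotted to Junko's branch passes to Junko's issue by representation.
The 3/20 is divided into 2 equal shares of 3/40 among Fumio, Emiko.
Fumio is living and takes 3/40.
Emiko is living and takes 3/40.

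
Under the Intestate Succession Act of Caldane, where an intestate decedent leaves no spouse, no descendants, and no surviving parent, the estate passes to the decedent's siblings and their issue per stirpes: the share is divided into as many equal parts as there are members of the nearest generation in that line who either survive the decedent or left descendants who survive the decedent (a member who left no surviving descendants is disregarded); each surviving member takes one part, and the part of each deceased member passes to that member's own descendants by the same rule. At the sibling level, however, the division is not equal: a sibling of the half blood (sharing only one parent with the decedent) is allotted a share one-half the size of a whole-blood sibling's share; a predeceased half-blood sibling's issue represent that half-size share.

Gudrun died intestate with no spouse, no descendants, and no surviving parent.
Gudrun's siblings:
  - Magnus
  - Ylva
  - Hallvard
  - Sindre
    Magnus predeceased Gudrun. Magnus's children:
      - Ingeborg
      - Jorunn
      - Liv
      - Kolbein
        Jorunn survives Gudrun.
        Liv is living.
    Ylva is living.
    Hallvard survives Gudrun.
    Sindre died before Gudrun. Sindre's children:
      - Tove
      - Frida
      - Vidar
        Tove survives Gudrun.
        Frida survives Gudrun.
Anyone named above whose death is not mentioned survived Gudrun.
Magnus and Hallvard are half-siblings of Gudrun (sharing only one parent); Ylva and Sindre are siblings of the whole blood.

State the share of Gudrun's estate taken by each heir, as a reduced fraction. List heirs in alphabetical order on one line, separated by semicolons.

Frida 1/9; Hallvard 1/6; Ingeborg 1/24; Jorunn 1/24; Kolbein 1/24; Liv 1/24; Tove 1/9; Vidar 1/9; Ylva 1/3

No spouse, descendants, or parent survives, so the estate passes to Gudrun's siblings per stirpes.
Half-blood siblings count for one-half the weight of whole-blood siblings at the initial division.
Dividing 1 in proportion to weights (total weight 3): Magnus (weight 1/2) → 1/6; Ylva (weight 1) → 1/3; Hallvard (weight 1/2) → 1/6; Sindre (weight 1) → 1/3.
Magnus predeceased; the 1/6 allotted to Magnus's branch passes to Magnus's issue by representation.
The 1/6 is divided into 4 equal shares of 1/24 among Ingeborg, Jorunn, Liv, Kolbein.
Ingeborg is living and takes 1/24.
Jorunn is living and takes 1/24.
Liv is living and takes 1/24.
Kolbein is living and takes 1/24.
Ylva is living and takes 1/3.
Hallvard is living and takes 1/6.
Sindre predeceased; the 1/3 allotted to Sindre's branch passes to Sindre's issue by representation.
The 1/3 is divided into 3 equal shares of 1/9 among Tove, Frida, Vidar.
Tove is living and takes 1/9.
Frida is living and takes 1/9.
Vidar is living and takes 1/9.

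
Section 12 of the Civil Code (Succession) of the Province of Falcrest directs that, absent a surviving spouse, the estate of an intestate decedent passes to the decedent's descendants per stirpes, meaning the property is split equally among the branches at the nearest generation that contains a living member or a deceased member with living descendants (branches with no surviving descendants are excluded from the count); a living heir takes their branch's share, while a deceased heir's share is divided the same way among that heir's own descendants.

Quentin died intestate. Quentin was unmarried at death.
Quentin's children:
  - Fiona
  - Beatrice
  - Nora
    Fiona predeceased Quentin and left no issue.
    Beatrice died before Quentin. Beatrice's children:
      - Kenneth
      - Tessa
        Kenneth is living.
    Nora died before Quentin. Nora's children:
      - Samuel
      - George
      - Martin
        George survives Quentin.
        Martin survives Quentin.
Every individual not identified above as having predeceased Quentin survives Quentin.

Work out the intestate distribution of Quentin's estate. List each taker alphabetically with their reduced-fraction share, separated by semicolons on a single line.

There is no surviving spouse, so the entire estate passes to Quentin's descendants per stirpes.
Fiona left no surviving issue, so that branch lapses and is disregarded.
The estate is divided into 2 equal shares of 1/2 among Beatrice, Nora.
Beatrice predeceased; the 1/2 allotted to Beatrice's branch passes to Beatrice's issue by representation.
The 1/2 is divided into 2 equal shares of 1/4 among Kenneth, Tessa.
Kenneth is living and takes 1/4.
Tessa is living and takes 1/4.
Nora predeceased; the 1/2 allotted to Nora's branch passes to Nora's issue by representation.
The 1/2 is divided into 3 equal shares of 1/6 among Samuel, George, Martin.
Samuel is living and takes 1/6.
George is living and takes 1/6.
Martin is living and takes 1/6.

George 1/6; Kenneth 1/4; Martin 1/6; Samuel 1/6; Tessa 1/4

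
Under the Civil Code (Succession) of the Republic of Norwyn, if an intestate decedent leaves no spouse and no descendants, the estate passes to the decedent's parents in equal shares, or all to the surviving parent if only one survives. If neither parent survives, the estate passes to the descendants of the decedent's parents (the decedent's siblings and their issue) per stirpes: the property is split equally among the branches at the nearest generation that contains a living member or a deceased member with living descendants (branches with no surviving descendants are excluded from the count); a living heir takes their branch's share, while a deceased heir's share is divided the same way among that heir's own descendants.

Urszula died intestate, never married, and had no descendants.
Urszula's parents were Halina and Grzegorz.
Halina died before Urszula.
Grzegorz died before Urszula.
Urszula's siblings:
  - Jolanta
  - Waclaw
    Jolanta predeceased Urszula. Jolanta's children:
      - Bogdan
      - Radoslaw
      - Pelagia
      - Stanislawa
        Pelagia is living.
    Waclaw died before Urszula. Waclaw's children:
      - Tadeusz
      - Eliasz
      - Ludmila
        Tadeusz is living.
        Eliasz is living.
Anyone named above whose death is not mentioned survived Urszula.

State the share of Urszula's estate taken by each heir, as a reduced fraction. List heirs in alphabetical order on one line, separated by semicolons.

Neither parent survives and there are no descendants, so the estate passes to Urszula's siblings and their issue per stirpes.
The estate is divided into 2 equal shares of 1/2 among Jolanta, Waclaw.
Jolanta predeceased; the 1/2 allotted to Jolanta's branch passes to Jolanta's issue by representation.
The 1/2 is divided into 4 equal shares of 1/8 among Bogdan, Radoslaw, Pelagia, Stanislawa.
Bogdan is living and takes 1/8.
Radoslaw is living and takes 1/8.
Pelagia is living and takes 1/8.
Stanislawa is living and takes 1/8.
Waclaw predeceased; the 1/2 allotted to Waclaw's branch passes to Waclaw's issue by representation.
The 1/2 is divided into 3 equal shares of 1/6 among Tadeusz, Eliasz, Ludmila.
Tadeusz is living and takes 1/6.
Eliasz is living and takes 1/6.
Ludmila is living and takes 1/6.

Bogdan 1/8; Eliasz 1/6; Ludmila 1/6; Pelagia 1/8; Radoslaw 1/8; Stanislawa 1/8; Tadeusz 1/6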